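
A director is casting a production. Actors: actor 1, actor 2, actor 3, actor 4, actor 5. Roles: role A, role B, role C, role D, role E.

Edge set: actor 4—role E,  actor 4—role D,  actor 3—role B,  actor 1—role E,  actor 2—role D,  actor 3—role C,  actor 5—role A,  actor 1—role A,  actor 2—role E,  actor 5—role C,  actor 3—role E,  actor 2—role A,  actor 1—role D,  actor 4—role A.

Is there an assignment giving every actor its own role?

Yes

For example, pair actor 1–role E, actor 2–role A, actor 3–role B, actor 4–role D, actor 5–role C.
Every actor is matched, so this is a perfect matching.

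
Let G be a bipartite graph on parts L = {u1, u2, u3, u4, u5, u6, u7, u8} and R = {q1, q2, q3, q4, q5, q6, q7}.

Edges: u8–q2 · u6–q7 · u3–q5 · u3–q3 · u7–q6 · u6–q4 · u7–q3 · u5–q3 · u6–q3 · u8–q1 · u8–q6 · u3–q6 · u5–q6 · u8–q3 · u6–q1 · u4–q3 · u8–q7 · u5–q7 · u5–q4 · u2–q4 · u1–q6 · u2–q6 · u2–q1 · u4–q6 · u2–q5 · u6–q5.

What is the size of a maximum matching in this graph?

7

One maximum matching: u1-q6, u2-q1, u3-q5, u4-q3, u5-q7, u6-q4, u8-q2.
The set {u1, u4, u7} has only 2 neighbours ({q3, q6}), so by Hall's theorem at most 7 of the 8 left vertices can be matched.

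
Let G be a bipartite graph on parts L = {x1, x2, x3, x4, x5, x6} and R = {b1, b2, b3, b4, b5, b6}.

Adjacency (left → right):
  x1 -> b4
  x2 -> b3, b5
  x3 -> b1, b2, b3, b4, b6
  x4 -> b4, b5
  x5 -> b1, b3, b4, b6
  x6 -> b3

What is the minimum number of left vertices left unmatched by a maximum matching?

1

A valid assignment of size 5: x1-b4, x2-b3, x3-b1, x4-b5, x5-b6.
The set {x1, x2, x4, x6} has only 3 neighbours ({b3, b4, b5}), so by Hall's theorem at most 5 of the 6 left vertices can be matched.
That matches 5 of the 6, leaving 1 unmatched; no matching can do better.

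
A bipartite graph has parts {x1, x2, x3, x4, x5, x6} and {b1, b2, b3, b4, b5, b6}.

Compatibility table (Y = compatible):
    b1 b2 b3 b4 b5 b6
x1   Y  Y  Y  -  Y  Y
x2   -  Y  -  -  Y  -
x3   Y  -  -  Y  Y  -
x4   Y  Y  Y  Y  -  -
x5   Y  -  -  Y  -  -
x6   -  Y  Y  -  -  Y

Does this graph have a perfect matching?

Yes

For example, pair x1→b6, x2→b2, x3→b5, x4→b4, x5→b1, x6→b3.
Every left vertex is matched, so this is a perfect matching.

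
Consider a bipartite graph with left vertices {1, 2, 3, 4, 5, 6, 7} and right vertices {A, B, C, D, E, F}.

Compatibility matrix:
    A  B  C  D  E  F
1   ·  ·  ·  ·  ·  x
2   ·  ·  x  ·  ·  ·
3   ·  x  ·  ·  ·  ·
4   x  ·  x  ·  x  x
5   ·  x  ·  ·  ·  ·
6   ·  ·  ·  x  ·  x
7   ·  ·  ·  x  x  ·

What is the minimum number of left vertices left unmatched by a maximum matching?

For example, pair 1→F, 2→C, 3→B, 4→A, 6→D, 7→E.
The set {3, 5} has only 1 neighbour ({B}), so by Hall's theorem at most 6 of the 7 left vertices can be matched.
That matches 6 of the 7, leaving 1 unmatched; no matching can do better.

1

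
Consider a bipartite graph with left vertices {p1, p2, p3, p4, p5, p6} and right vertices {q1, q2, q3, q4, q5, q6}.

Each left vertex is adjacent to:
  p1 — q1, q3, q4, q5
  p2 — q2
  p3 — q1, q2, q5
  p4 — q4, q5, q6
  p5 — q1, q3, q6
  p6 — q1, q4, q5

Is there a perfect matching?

Yes

One maximum matching: p1-q5, p2-q2, p3-q1, p4-q6, p5-q3, p6-q4.
All 6 left vertices are covered.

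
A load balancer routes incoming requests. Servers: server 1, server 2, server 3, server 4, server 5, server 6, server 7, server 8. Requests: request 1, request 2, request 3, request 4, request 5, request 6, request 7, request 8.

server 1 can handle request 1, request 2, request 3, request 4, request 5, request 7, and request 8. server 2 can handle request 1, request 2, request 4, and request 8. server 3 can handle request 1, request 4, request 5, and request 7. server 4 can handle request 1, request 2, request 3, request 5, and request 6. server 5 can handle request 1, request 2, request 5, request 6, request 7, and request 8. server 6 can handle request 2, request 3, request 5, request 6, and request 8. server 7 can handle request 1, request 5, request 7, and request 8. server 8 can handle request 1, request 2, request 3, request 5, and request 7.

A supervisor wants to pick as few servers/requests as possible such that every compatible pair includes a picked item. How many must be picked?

8

The 8 edges server 1–request 4, server 2–request 8, server 3–request 1, server 4–request 6, server 5–request 2, server 6–request 3, server 7–request 5, server 8–request 7 form a matching, so any vertex cover needs at least 8 vertices (one per matched edge).
Conversely {server 1, server 2, server 3, server 4, server 5, server 6, server 7, server 8} meets every edge and has exactly 8 vertices, so 8 is optimal.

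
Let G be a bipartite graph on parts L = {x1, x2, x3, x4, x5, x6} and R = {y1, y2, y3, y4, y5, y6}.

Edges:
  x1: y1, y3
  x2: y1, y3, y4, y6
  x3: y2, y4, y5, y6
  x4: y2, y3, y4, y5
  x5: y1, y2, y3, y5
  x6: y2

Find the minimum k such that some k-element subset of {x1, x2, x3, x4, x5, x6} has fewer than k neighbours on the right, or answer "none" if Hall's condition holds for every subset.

none

A matching saturating every left vertex exists, for instance x1→y1, x2→y4, x3→y6, x4→y3, x5→y5, x6→y2.
By Hall's marriage theorem, this means |N(S)| ≥ |S| for every subset S, so no violating subset exists.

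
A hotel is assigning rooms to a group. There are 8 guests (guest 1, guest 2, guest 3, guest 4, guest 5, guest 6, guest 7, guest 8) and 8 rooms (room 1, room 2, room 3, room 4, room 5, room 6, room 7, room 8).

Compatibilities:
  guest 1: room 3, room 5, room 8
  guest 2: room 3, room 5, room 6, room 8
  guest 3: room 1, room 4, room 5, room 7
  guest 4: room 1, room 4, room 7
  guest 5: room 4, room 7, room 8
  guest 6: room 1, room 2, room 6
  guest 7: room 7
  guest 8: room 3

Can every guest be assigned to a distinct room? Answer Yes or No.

Yes

For example, pair guest 1→room 8, guest 2→room 6, guest 3→room 5, guest 4→room 1, guest 5→room 4, guest 6→room 2, guest 7→room 7, guest 8→room 3.
Every guest is matched, so this is a perfect matching.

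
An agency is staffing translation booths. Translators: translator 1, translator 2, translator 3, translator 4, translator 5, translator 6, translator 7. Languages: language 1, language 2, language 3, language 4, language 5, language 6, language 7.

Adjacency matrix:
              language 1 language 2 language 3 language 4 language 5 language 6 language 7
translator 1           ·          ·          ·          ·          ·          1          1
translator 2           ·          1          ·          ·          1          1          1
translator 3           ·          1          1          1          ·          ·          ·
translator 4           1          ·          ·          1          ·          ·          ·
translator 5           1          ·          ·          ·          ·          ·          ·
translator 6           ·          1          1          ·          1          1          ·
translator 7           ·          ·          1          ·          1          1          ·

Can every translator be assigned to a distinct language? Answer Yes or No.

A valid assignment of size 7: translator 1→language 7, translator 2→language 5, translator 3→language 3, translator 4→language 4, translator 5→language 1, translator 6→language 2, translator 7→language 6.
All 7 translators are covered.

Yes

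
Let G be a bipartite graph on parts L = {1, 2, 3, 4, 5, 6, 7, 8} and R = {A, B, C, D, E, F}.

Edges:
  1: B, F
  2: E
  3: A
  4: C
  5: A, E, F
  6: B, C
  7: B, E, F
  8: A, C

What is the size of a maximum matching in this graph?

5

A valid assignment of size 5: 1-B, 2-E, 3-A, 4-C, 5-F.
The set {1, 2, 3, 4, 5, 6, 7, 8} has only 5 neighbours ({A, B, C, E, F}), so by Hall's theorem at most 5 of the 8 left vertices can be matched.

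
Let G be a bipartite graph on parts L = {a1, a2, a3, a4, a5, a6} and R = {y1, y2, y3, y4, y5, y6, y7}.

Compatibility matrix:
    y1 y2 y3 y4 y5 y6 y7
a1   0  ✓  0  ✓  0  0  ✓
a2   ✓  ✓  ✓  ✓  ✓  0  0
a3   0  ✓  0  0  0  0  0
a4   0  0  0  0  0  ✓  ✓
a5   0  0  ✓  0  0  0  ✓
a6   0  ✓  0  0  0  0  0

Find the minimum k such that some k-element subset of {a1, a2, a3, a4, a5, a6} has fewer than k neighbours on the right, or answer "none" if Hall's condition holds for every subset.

Take S = {a3, a6}. Its neighbourhood is {y2}, so |N(S)| = 1 < |S| = 2.
No single vertex violates Hall's condition since each has at least one neighbour, so 2 is the minimum.

2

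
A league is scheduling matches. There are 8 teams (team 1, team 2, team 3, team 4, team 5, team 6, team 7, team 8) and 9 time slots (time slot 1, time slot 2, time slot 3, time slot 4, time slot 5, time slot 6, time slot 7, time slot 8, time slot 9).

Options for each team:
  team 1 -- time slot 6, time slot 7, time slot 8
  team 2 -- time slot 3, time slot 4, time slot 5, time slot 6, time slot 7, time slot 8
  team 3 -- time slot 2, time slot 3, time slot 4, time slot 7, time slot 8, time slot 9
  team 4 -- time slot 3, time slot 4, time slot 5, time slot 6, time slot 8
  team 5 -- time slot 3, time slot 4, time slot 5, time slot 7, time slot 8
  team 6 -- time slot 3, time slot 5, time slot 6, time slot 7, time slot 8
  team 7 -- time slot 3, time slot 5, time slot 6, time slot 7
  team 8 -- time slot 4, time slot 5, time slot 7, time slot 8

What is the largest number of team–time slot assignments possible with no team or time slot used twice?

For example, pair team 1-time slot 6, team 2-time slot 3, team 3-time slot 9, team 4-time slot 4, team 5-time slot 5, team 6-time slot 8, team 7-time slot 7.
The set {team 1, team 2, team 4, team 5, team 6, team 7, team 8} has only 6 neighbours ({time slot 3, time slot 4, time slot 5, time slot 6, time slot 7, time slot 8}), so by Hall's theorem at most 7 of the 8 teams can be matched.

7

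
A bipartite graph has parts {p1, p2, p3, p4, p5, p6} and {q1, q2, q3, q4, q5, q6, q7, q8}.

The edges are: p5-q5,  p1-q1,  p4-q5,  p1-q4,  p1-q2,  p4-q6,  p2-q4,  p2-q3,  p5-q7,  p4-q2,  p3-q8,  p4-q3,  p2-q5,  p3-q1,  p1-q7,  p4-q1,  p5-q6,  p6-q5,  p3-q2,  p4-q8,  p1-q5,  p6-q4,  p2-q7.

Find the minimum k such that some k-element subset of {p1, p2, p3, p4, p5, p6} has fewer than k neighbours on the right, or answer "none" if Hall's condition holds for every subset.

A matching saturating every left vertex exists, for instance p1→q7, p2→q4, p3→q8, p4→q1, p5→q6, p6→q5.
By Hall's marriage theorem, this means |N(S)| ≥ |S| for every subset S, so no violating subset exists.

none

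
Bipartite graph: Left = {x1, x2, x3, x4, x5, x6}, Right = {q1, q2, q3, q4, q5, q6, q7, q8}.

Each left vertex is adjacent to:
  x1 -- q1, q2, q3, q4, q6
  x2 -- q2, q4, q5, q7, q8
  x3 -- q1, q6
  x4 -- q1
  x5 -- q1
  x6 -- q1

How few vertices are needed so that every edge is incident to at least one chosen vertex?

4

{x1, x2, x3, q1} is a vertex cover of size 4: every edge has an endpoint in this set.
No smaller cover exists because x1–q4, x2–q7, x3–q6, x4–q1 is a matching of size 4, and a cover must include an endpoint of each of these disjoint edges (König's theorem).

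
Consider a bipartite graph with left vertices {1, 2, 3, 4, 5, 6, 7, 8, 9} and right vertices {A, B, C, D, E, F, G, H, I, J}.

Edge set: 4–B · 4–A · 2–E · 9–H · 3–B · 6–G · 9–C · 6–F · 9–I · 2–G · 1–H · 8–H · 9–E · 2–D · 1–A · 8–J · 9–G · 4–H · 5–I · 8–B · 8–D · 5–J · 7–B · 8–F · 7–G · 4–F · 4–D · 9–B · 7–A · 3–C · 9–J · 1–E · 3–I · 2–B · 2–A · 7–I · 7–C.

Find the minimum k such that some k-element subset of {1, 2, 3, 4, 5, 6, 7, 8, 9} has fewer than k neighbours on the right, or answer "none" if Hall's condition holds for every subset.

none

A matching saturating every left vertex exists, for instance 1→E, 2→G, 3→C, 4→A, 5→I, 6→F, 7→B, 8→H, 9→J.
By Hall's marriage theorem, this means |N(S)| ≥ |S| for every subset S, so no violating subset exists.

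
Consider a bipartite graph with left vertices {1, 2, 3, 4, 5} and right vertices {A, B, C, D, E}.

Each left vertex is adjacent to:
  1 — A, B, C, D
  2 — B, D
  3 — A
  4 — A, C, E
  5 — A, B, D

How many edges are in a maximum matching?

5

For example, pair 1→C, 2→D, 3→A, 4→E, 5→B.
All 5 left vertices are matched, so no larger matching exists.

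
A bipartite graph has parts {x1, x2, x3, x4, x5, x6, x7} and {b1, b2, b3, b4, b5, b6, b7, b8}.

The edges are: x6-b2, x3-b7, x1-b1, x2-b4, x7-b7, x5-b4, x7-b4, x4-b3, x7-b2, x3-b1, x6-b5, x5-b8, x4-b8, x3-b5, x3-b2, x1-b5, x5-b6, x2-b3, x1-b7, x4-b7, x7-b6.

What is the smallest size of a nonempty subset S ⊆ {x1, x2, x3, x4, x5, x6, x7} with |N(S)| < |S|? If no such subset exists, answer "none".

A matching saturating every left vertex exists, for instance x1→b1, x2→b4, x3→b7, x4→b3, x5→b8, x6→b5, x7→b6.
By Hall's marriage theorem, this means |N(S)| ≥ |S| for every subset S, so no violating subset exists.

none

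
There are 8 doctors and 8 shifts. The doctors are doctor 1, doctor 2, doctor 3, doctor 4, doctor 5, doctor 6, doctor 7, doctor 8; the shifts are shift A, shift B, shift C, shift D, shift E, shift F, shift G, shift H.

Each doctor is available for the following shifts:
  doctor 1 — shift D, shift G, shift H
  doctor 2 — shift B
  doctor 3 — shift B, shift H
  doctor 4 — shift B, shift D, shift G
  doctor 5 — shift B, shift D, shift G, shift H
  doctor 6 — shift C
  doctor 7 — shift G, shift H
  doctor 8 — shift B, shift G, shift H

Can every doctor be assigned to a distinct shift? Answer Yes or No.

The set {doctor 1, doctor 2, doctor 3, doctor 4, doctor 5, doctor 7, doctor 8} has only 4 neighbours ({shift B, shift D, shift G, shift H}), so by Hall's theorem at most 5 of the 8 doctors can be matched.
Hence no matching covers every doctor.

No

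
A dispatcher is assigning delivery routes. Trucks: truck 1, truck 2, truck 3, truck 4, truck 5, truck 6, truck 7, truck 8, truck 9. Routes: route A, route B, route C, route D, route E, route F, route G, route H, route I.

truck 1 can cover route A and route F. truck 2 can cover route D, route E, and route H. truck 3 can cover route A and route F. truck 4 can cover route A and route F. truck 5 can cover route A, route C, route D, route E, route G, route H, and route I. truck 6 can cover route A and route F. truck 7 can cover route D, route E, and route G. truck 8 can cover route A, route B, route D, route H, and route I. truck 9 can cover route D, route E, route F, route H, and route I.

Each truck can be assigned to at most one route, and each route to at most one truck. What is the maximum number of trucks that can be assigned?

A valid assignment of size 7: truck 1–route A, truck 2–route H, truck 3–route F, truck 5–route I, truck 7–route G, truck 8–route D, truck 9–route E.
The set {truck 1, truck 3, truck 4, truck 6} has only 2 neighbours ({route A, route F}), so by Hall's theorem at most 7 of the 9 trucks can be matched.

7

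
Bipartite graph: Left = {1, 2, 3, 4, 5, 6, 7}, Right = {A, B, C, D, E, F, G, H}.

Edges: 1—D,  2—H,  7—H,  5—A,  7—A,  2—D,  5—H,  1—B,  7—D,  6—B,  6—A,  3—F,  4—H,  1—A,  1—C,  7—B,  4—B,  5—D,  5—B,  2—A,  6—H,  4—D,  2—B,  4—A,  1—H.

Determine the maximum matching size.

6

A valid assignment of size 6: 1–C, 2–A, 3–F, 4–H, 5–D, 6–B.
The set {2, 4, 5, 6, 7} has only 4 neighbours ({A, B, D, H}), so by Hall's theorem at most 6 of the 7 left vertices can be matched.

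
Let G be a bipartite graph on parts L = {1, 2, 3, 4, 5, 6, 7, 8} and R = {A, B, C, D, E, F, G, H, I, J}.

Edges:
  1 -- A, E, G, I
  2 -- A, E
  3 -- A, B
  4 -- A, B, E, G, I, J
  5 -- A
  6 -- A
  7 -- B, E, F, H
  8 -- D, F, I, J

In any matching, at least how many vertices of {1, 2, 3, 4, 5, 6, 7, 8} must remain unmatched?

1

One maximum matching: 1→I, 2→E, 3→B, 4→G, 5→A, 7→H, 8→J.
The set {5, 6} has only 1 neighbour ({A}), so by Hall's theorem at most 7 of the 8 left vertices can be matched.
That matches 7 of the 8, leaving 1 unmatched; no matching can do better.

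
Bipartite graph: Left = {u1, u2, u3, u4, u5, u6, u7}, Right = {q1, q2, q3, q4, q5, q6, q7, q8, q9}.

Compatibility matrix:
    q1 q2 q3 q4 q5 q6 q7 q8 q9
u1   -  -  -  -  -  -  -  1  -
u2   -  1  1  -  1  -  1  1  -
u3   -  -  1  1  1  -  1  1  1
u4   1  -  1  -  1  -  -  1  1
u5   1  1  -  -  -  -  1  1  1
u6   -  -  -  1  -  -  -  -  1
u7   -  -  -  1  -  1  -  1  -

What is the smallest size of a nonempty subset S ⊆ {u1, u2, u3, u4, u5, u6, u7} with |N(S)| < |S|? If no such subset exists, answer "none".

A matching saturating every left vertex exists, for instance u1→q8, u2→q3, u3→q4, u4→q1, u5→q7, u6→q9, u7→q6.
By Hall's marriage theorem, this means |N(S)| ≥ |S| for every subset S, so no violating subset exists.

none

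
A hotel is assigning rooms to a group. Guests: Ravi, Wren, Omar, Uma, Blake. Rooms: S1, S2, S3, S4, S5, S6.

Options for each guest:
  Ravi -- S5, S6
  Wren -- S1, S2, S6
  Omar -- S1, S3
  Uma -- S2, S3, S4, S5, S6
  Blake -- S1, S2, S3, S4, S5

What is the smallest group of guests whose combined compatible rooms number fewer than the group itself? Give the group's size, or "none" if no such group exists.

A matching saturating every guest exists, for instance Ravi→S5, Wren→S1, Omar→S3, Uma→S6, Blake→S2.
By Hall's marriage theorem, this means |N(S)| ≥ |S| for every subset S, so no violating subset exists.

none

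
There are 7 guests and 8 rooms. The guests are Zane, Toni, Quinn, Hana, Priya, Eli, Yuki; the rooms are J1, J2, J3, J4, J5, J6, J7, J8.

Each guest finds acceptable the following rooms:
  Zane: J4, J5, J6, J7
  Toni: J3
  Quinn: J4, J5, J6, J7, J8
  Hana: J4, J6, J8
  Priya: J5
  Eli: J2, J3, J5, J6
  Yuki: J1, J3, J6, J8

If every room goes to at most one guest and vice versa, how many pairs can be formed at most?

7

For example, pair Zane-J7, Toni-J3, Quinn-J8, Hana-J4, Priya-J5, Eli-J2, Yuki-J6.
All 7 guests are matched, so no larger matching exists.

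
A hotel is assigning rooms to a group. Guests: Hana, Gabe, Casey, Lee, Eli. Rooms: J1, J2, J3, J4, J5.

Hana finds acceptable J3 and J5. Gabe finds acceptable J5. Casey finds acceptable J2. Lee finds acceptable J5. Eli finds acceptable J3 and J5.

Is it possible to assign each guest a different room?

The set {Hana, Gabe, Lee, Eli} has only 2 neighbours ({J3, J5}), so by Hall's theorem at most 3 of the 5 guests can be matched.
Hence no matching covers every guest.

No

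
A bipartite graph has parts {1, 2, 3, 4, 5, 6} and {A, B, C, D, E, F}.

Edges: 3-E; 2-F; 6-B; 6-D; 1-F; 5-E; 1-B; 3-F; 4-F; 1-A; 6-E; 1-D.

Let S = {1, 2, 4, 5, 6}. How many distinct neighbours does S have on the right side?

The union of neighbours of {1, 2, 4, 5, 6} is {A, B, D, E, F}, which has 5 elements.
Since |N(S)| = 5 ≥ |S| = 5, Hall's condition holds for this subset.

5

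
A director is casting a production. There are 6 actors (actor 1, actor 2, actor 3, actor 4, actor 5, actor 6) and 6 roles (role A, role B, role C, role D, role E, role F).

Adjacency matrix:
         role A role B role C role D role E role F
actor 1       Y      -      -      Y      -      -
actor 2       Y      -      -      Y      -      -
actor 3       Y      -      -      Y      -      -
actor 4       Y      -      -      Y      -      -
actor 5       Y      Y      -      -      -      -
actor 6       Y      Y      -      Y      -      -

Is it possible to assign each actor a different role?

No

The set {actor 1, actor 2, actor 3, actor 4, actor 5, actor 6} has only 3 neighbours ({role A, role B, role D}), so by Hall's theorem at most 3 of the 6 actors can be matched.
Hence no matching covers every actor.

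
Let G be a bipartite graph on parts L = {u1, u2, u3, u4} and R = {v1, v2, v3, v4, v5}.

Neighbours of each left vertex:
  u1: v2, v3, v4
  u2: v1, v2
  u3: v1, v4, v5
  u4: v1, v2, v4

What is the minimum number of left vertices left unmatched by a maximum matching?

0

For example, pair u1-v3, u2-v1, u3-v4, u4-v2.
All 4 left vertices are matched, so no larger matching exists.
That matches 4 of the 4, leaving 0 unmatched; no matching can do better.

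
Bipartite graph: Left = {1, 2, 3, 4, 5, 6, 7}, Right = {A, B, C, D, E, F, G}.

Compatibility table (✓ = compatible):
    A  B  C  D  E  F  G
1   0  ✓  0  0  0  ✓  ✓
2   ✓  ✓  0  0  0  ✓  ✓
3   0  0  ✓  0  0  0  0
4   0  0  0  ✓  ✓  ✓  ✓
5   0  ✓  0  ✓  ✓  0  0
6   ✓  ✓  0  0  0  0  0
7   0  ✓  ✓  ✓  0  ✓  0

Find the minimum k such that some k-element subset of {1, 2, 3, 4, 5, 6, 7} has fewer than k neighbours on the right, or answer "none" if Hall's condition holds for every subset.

none

A matching saturating every left vertex exists, for instance 1→G, 2→F, 3→C, 4→D, 5→E, 6→A, 7→B.
By Hall's marriage theorem, this means |N(S)| ≥ |S| for every subset S, so no violating subset exists.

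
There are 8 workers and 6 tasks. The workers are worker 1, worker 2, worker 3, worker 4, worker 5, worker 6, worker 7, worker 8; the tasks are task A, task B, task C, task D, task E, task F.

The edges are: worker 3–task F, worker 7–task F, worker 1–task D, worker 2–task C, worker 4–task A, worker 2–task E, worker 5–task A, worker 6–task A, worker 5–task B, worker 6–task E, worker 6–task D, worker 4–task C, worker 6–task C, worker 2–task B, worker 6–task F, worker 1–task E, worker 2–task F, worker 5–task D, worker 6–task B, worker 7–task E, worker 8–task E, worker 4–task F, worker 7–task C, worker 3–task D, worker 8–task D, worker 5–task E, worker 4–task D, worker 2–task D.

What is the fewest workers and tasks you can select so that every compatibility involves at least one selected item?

6

The 6 edges worker 1–task E, worker 2–task C, worker 3–task F, worker 4–task D, worker 5–task B, worker 6–task A form a matching, so any vertex cover needs at least 6 vertices (one per matched edge).
Conversely {task A, task B, task C, task D, task E, task F} meets every edge and has exactly 6 vertices, so 6 is optimal.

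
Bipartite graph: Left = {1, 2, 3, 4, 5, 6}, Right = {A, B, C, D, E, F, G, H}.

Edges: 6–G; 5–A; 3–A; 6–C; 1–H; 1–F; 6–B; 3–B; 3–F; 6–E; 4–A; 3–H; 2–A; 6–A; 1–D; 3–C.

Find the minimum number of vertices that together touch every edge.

4

{1, 3, 6, A} is a vertex cover of size 4: every edge has an endpoint in this set.
No smaller cover exists because 1–F, 2–A, 3–H, 6–G is a matching of size 4, and a cover must include an endpoint of each of these disjoint edges (König's theorem).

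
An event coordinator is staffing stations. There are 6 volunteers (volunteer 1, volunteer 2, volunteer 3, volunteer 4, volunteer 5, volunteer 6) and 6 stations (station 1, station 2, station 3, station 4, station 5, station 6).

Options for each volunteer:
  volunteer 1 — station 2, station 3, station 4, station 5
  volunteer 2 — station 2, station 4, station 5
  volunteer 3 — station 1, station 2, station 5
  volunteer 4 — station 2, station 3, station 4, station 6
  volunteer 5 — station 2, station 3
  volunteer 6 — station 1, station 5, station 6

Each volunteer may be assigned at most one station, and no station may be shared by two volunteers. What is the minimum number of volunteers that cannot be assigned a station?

0

One maximum matching: volunteer 1–station 5, volunteer 2–station 4, volunteer 3–station 2, volunteer 4–station 6, volunteer 5–station 3, volunteer 6–station 1.
This saturates every volunteer, so 6 is the maximum.
That matches 6 of the 6, leaving 0 unmatched; no matching can do better.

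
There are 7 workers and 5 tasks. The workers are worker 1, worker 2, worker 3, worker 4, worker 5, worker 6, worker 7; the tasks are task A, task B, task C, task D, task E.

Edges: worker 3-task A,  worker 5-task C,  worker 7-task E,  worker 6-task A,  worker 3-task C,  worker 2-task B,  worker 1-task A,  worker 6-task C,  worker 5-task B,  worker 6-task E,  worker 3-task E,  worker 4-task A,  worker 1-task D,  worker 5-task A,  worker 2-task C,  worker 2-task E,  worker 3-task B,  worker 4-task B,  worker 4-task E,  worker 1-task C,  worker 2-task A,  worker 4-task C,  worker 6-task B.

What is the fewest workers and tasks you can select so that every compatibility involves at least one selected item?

A maximum matching has 5 edges (e.g. worker 1–task D, worker 2–task C, worker 3–task E, worker 4–task B, worker 5–task A).
By König's theorem the minimum vertex cover has the same size. One such cover is {worker 1, task A, task B, task C, task E}.

5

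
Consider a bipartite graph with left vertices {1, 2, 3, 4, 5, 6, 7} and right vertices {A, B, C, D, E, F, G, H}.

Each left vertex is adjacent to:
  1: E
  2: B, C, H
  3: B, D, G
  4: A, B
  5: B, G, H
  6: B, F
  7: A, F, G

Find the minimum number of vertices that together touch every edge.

7

A maximum matching has 7 edges (e.g. 1–E, 2–C, 3–D, 4–A, 5–G, 6–B, 7–F).
By König's theorem the minimum vertex cover has the same size. One such cover is {1, 2, 3, 4, 5, 6, 7}.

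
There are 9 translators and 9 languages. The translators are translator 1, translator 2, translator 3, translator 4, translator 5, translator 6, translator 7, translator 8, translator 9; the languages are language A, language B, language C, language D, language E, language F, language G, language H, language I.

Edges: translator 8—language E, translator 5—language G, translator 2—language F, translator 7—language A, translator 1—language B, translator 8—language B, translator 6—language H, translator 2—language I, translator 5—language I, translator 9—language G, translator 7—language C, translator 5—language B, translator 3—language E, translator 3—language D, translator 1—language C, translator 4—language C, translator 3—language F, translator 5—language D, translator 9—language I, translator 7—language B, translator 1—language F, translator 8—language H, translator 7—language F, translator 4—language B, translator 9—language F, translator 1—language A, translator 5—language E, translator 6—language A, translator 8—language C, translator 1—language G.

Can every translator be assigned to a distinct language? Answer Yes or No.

A valid assignment of size 9: translator 1–language B, translator 2–language I, translator 3–language D, translator 4–language C, translator 5–language G, translator 6–language H, translator 7–language A, translator 8–language E, translator 9–language F.
Every translator is matched, so this is a perfect matching.

Yes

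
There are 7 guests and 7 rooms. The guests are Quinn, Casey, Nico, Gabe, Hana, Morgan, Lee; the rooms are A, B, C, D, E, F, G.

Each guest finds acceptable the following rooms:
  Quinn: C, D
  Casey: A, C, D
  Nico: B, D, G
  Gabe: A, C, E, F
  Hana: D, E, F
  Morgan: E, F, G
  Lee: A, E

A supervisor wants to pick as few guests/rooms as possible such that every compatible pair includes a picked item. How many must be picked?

7

The 7 edges Quinn–C, Casey–A, Nico–B, Gabe–F, Hana–D, Morgan–G, Lee–E form a matching, so any vertex cover needs at least 7 vertices (one per matched edge).
Conversely {Quinn, Casey, Nico, Gabe, Hana, Morgan, Lee} meets every edge and has exactly 7 vertices, so 7 is optimal.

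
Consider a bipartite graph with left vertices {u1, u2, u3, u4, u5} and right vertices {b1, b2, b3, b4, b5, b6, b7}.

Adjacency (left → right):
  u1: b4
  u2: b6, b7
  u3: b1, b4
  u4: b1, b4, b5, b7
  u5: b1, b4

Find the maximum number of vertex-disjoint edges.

For example, pair u1-b4, u2-b6, u3-b1, u4-b5.
The set {u1, u3, u5} has only 2 neighbours ({b1, b4}), so by Hall's theorem at most 4 of the 5 left vertices can be matched.

4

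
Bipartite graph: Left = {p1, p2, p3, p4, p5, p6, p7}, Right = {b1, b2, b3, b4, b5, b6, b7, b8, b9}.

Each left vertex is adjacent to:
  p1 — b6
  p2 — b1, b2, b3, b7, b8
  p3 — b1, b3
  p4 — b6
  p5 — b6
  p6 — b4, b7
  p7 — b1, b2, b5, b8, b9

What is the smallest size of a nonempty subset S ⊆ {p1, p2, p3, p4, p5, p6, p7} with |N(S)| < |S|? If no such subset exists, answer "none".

2

Take S = {p1, p4}. Its neighbourhood is {b6}, so |N(S)| = 1 < |S| = 2.
No single vertex violates Hall's condition since each has at least one neighbour, so 2 is the minimum.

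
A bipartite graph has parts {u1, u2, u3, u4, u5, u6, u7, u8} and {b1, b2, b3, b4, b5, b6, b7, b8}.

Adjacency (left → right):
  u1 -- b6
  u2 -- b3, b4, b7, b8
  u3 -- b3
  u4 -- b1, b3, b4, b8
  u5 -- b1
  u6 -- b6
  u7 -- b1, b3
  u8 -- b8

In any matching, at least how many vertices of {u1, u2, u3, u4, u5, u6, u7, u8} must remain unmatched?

2

One maximum matching: u1→b6, u2→b7, u3→b3, u4→b4, u5→b1, u8→b8.
The set {u1, u3, u5, u6, u7} has only 3 neighbours ({b1, b3, b6}), so by Hall's theorem at most 6 of the 8 left vertices can be matched.
That matches 6 of the 8, leaving 2 unmatched; no matching can do better.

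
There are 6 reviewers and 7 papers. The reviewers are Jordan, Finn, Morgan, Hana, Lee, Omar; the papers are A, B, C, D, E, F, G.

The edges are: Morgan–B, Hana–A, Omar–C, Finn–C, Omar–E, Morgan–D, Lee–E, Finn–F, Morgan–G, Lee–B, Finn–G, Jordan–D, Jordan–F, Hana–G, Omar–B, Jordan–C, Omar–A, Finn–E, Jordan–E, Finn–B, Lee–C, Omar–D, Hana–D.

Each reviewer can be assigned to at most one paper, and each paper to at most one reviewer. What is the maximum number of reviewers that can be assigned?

One maximum matching: Jordan→C, Finn→E, Morgan→G, Hana→D, Lee→B, Omar→A.
This saturates every reviewer, so 6 is the maximum.

6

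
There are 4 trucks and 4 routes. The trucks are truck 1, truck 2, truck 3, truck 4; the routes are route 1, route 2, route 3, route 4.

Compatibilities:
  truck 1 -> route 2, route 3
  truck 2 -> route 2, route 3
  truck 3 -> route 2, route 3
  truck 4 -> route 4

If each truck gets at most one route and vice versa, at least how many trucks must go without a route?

1

A valid assignment of size 3: truck 1→route 3, truck 2→route 2, truck 4→route 4.
The set {truck 1, truck 2, truck 3} has only 2 neighbours ({route 2, route 3}), so by Hall's theorem at most 3 of the 4 trucks can be matched.
That matches 3 of the 4, leaving 1 unmatched; no matching can do better.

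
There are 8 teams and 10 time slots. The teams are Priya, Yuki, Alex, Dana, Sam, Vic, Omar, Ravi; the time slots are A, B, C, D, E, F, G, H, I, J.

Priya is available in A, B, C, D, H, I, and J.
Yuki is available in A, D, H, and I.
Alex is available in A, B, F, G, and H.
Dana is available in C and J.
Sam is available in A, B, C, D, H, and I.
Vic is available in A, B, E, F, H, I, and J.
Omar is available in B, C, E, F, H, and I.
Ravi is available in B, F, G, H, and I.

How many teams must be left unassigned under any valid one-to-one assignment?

A valid assignment of size 8: Priya→J, Yuki→D, Alex→A, Dana→C, Sam→B, Vic→E, Omar→H, Ravi→G.
All 8 teams are matched, so no larger matching exists.
That matches 8 of the 8, leaving 0 unmatched; no matching can do better.

0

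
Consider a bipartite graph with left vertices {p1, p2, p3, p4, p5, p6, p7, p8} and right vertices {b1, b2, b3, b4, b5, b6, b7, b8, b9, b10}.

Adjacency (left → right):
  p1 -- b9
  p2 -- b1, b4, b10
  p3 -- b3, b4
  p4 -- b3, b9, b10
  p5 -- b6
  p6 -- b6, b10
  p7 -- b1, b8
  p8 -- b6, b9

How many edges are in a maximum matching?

7

One maximum matching: p1–b9, p2–b1, p3–b4, p4–b3, p5–b6, p6–b10, p7–b8.
The set {p1, p5, p8} has only 2 neighbours ({b6, b9}), so by Hall's theorem at most 7 of the 8 left vertices can be matched.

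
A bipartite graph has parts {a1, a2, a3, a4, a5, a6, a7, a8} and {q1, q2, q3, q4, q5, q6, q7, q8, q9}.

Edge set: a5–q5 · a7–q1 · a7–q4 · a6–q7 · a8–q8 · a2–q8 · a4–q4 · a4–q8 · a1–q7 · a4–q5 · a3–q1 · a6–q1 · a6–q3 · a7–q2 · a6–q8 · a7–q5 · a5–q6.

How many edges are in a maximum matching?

7

A valid assignment of size 7: a1–q7, a2–q8, a3–q1, a4–q4, a5–q5, a6–q3, a7–q2.
The set {a2, a8} has only 1 neighbour ({q8}), so by Hall's theorem at most 7 of the 8 left vertices can be matched.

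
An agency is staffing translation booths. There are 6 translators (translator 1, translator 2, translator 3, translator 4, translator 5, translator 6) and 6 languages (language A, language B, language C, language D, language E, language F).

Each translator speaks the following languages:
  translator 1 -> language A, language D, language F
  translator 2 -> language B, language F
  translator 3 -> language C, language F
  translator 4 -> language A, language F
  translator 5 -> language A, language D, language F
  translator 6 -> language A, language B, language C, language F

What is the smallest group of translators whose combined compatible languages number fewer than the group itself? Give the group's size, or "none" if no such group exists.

Take S = {translator 1, translator 2, translator 3, translator 4, translator 5, translator 6}. Its neighbourhood is {language A, language B, language C, language D, language F}, so |N(S)| = 5 < |S| = 6.
Every subset of size less than 6 has at least as many neighbours as members, so 6 is the minimum.

6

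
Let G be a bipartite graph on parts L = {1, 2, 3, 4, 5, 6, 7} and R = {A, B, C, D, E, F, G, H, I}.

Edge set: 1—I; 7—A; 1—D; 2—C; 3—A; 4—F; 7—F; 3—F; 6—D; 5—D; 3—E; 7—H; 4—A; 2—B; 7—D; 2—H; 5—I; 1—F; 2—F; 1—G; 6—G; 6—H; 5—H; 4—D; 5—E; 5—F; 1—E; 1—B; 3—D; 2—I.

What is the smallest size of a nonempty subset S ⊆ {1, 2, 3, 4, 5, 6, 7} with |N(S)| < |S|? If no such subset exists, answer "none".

A matching saturating every left vertex exists, for instance 1→G, 2→B, 3→E, 4→D, 5→I, 6→H, 7→F.
By Hall's marriage theorem, this means |N(S)| ≥ |S| for every subset S, so no violating subset exists.

none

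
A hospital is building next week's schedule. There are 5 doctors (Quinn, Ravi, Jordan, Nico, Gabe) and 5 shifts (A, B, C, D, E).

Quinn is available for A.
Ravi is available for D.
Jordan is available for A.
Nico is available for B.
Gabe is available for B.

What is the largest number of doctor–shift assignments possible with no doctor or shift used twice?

A valid assignment of size 3: Quinn–A, Ravi–D, Nico–B.
The set {Quinn, Jordan, Nico, Gabe} has only 2 neighbours ({A, B}), so by Hall's theorem at most 3 of the 5 doctors can be matched.

3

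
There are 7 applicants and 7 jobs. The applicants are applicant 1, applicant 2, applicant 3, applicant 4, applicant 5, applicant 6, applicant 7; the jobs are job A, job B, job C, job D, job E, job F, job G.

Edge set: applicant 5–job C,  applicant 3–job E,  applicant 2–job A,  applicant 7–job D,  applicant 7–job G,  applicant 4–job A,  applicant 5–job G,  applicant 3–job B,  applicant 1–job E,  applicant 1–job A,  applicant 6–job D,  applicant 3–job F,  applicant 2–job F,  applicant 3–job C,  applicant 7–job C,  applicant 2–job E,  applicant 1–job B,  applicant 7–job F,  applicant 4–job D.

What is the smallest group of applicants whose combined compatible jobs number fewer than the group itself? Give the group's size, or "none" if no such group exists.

none

A matching saturating every applicant exists, for instance applicant 1→job B, applicant 2→job F, applicant 3→job E, applicant 4→job A, applicant 5→job C, applicant 6→job D, applicant 7→job G.
By Hall's marriage theorem, this means |N(S)| ≥ |S| for every subset S, so no violating subset exists.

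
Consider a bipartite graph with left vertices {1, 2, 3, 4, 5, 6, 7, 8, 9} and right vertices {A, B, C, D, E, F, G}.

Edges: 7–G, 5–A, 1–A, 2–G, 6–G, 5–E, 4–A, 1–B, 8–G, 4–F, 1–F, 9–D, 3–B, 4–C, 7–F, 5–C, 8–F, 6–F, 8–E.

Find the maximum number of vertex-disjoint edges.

A valid assignment of size 7: 1-A, 2-G, 3-B, 4-C, 5-E, 6-F, 9-D.
The set {1, 2, 3, 4, 5, 6, 7, 8} has only 6 neighbours ({A, B, C, E, F, G}), so by Hall's theorem at most 7 of the 9 left vertices can be matched.

7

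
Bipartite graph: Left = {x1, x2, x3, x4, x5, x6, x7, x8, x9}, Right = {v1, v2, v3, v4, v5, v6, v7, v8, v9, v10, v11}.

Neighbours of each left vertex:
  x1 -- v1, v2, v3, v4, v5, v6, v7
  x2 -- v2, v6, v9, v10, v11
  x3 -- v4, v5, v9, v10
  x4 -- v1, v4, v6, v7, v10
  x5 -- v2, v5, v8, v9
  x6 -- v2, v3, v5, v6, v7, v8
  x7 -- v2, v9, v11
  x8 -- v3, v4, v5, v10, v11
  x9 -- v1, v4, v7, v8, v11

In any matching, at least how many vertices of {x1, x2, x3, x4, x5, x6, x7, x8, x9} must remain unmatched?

0

A valid assignment of size 9: x1→v6, x2→v9, x3→v5, x4→v10, x5→v8, x6→v3, x7→v2, x8→v4, x9→v11.
All 9 left vertices are matched, so no larger matching exists.
That matches 9 of the 9, leaving 0 unmatched; no matching can do better.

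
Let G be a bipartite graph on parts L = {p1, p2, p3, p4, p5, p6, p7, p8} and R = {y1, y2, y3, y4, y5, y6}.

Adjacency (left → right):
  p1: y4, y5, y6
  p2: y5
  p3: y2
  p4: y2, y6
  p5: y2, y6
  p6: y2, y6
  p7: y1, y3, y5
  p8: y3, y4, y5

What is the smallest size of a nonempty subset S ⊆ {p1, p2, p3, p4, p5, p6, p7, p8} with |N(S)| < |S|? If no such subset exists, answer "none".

3

Take S = {p3, p4, p5}. Its neighbourhood is {y2, y6}, so |N(S)| = 2 < |S| = 3.
Every subset of size less than 3 has at least as many neighbours as members, so 3 is the minimum.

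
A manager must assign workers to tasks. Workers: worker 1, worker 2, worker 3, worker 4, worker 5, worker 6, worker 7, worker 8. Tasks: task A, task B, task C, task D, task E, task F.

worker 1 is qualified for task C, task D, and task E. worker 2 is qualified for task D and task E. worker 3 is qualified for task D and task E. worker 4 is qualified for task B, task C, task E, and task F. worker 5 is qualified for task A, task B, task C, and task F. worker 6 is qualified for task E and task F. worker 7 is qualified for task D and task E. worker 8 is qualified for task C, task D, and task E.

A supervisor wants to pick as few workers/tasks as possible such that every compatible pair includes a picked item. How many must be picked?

{worker 4, worker 5, worker 6, task C, task D, task E} is a vertex cover of size 6: every edge has an endpoint in this set.
No smaller cover exists because worker 1–task C, worker 2–task D, worker 3–task E, worker 4–task B, worker 5–task A, worker 6–task F is a matching of size 6, and a cover must include an endpoint of each of these disjoint edges (König's theorem).

6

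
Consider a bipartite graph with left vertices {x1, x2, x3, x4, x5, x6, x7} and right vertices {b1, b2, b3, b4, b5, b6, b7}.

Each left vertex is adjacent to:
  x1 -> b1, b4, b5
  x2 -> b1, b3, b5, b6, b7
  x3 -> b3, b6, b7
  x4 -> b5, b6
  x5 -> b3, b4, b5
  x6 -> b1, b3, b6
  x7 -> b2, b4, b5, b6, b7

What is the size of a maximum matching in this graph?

7

A valid assignment of size 7: x1-b5, x2-b1, x3-b7, x4-b6, x5-b4, x6-b3, x7-b2.
This saturates every left vertex, so 7 is the maximum.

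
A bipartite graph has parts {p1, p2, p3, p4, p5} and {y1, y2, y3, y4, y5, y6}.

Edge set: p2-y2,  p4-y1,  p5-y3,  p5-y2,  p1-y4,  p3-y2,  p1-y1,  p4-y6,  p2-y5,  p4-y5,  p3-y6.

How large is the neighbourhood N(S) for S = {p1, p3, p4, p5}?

6

The union of neighbours of {p1, p3, p4, p5} is {y1, y2, y3, y4, y5, y6}, which has 6 elements.
Since |N(S)| = 6 ≥ |S| = 4, Hall's condition holds for this subset.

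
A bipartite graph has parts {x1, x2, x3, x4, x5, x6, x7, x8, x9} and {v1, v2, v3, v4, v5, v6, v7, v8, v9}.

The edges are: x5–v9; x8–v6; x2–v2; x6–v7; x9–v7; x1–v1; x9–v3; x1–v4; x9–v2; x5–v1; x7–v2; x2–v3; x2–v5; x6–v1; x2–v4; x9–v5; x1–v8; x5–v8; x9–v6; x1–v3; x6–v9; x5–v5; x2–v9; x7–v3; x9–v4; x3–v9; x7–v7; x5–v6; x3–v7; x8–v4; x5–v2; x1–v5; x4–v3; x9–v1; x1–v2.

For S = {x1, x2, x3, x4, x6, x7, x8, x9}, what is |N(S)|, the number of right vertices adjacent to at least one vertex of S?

9

The union of neighbours of {x1, x2, x3, x4, x6, x7, x8, x9} is {v1, v2, v3, v4, v5, v6, v7, v8, v9}, which has 9 elements.
Since |N(S)| = 9 ≥ |S| = 8, Hall's condition holds for this subset.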